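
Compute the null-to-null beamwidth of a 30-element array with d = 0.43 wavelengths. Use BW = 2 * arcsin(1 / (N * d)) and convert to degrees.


1/(N*d) = 1/(30*0.43) = 0.077519
BW = 2*arcsin(0.077519) = 8.9 degrees

8.9 degrees


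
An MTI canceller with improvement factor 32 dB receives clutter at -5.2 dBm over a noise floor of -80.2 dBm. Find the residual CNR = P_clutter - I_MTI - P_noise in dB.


CNR = -5.2 - 32 - (-80.2) = 43.0 dB

43.0 dB


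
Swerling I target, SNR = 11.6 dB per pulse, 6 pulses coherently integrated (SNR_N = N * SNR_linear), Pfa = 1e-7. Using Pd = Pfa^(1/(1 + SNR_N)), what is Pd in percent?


SNR_lin = 10^(11.6/10) = 14.4544
SNR_N = 6 * 14.4544 = 86.7264
1/(1 + SNR_N) = 1/87.7264 = 0.0113991
Pd = (1e-7)^0.0113991 = 0.83216
Pd = 83.2%

83.2%


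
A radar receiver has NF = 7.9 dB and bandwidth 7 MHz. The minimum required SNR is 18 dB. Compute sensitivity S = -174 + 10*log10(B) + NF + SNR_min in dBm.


10*log10(7000000.0) = 68.45
S = -174 + 68.45 + 7.9 + 18 = -79.6 dBm

-79.6 dBm


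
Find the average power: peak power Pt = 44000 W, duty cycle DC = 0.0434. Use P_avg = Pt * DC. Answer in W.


P_avg = 44000 * 0.0434 = 1909.6 W

1909.6 W


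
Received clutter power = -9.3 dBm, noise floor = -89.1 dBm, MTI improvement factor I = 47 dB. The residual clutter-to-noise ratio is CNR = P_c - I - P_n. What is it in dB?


CNR = -9.3 - 47 - (-89.1) = 32.8 dB

32.8 dB


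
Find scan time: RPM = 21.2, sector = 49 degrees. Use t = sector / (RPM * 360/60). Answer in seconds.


t = 49 / (21.2 * 360) * 60 = 0.39 s

0.39 s


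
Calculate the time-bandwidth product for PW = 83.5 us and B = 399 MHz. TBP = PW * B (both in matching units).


TBP = 83.5 * 399 = 33316.5

33316.5


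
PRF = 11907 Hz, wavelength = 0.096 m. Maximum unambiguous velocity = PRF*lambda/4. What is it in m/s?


V_ua = 11907 * 0.096 / 4 = 285.8 m/s

285.8 m/s


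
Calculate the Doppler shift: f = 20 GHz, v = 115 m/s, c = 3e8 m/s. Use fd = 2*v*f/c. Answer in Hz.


fd = 2 * 115 * 20000000000.0 / 3e8 = 15333.3 Hz

15333.3 Hz


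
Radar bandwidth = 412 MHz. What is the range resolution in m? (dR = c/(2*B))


dR = 3e8 / (2 * 412000000.0) = 0.36 m

0.36 m


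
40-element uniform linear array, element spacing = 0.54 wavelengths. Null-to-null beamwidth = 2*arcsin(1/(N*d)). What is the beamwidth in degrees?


1/(N*d) = 1/(40*0.54) = 0.046296
BW = 2*arcsin(0.046296) = 5.3 degrees

5.3 degrees


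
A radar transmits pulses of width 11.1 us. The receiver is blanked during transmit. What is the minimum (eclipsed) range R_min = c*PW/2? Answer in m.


R_min = 3e8 * 11.1e-6 / 2 = 1665.0 m

1665.0 m


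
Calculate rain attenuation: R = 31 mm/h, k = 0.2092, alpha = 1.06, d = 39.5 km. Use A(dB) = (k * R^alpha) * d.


gamma = 0.2092 * 31^1.06 = 7.969023 dB/km
A = 7.969023 * 39.5 = 314.78 dB

314.78 dB


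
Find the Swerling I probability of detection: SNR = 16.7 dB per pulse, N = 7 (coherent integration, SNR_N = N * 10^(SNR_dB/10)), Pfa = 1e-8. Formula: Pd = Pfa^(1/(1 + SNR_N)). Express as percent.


SNR_lin = 10^(16.7/10) = 46.77351
SNR_N = 7 * 46.77351 = 327.41457
1/(1 + SNR_N) = 1/328.41457 = 0.0030449
Pd = (1e-8)^0.0030449 = 0.94545
Pd = 94.5%

94.5%


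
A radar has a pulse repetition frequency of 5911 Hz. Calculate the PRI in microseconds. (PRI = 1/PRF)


PRI = 1/5911 = 0.0001691761 s = 169.2 us

169.2 us


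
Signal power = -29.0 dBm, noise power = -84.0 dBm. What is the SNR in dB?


SNR = -29.0 - (-84.0) = 55.0 dB

55.0 dB


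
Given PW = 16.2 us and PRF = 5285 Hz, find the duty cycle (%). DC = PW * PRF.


DC = 16.2e-6 * 5285 * 100 = 8.56%

8.56%


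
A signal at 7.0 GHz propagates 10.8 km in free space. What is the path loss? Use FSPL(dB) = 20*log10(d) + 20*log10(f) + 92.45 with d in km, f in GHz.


20*log10(10.8) = 20.67
20*log10(7.0) = 16.9
FSPL = 130.0 dB

130.0 dB


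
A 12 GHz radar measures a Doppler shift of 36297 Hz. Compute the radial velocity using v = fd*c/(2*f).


v = 36297 * 3e8 / (2 * 12000000000.0) = 453.7 m/s

453.7 m/s


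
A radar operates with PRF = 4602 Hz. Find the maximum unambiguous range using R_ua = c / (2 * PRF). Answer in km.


R_ua = 3e8 / (2 * 4602) = 32594.5 m = 32.6 km

32.6 km


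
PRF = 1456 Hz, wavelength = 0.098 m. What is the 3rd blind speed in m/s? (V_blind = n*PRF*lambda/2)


V_blind = 3 * 1456 * 0.098 / 2 = 214.0 m/s

214.0 m/s


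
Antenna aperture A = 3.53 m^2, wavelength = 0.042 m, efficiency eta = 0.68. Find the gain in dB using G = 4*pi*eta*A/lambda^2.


G_linear = 4*pi*0.68*3.53/0.042^2 = 17099.95
G_dB = 10*log10(17099.95) = 42.3 dB

42.3 dB


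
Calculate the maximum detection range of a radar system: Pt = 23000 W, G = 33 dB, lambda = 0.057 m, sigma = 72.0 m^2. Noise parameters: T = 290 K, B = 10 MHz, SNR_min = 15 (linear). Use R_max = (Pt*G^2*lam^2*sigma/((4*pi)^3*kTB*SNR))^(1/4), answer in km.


G_lin = 10^(33/10) = 1995.262315
R^4 = 23000 * 1995.262315^2 * 0.057^2 * 72.0 / ((4*pi)^3 * 1.38e-23 * 290 * 10000000.0 * 15)
R^4 = 1.79809e19 m^4
R_max = (1.79809e19)^(1/4) = 65118.3 m = 65.1 km

65.1 km


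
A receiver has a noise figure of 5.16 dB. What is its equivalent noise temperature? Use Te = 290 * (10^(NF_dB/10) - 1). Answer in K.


NF_lin = 10^(5.16/10) = 3.280953
Te = 290 * (3.280953 - 1) = 661.5 K

661.5 K


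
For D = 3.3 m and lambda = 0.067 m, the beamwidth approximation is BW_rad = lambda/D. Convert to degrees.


BW_rad = 0.067 / 3.3 = 0.020303
BW_deg = 1.16 degrees

1.16 degrees


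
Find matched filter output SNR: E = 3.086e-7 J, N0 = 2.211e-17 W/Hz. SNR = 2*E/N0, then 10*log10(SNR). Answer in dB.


SNR_lin = 2 * 3.086e-7 / 2.211e-17 = 2.791e10
SNR_dB = 10*log10(2.791e10) = 104.5 dB

104.5 dB


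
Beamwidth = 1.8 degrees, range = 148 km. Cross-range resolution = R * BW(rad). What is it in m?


BW_rad = 0.031415927
CR = 148000 * 0.031415927 = 4649.6 m

4649.6 m


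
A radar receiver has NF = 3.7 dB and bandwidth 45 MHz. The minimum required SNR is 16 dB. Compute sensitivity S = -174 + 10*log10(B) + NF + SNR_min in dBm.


10*log10(45000000.0) = 76.53
S = -174 + 76.53 + 3.7 + 16 = -77.8 dBm

-77.8 dBm


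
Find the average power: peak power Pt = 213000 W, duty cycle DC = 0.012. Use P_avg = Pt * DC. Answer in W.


P_avg = 213000 * 0.012 = 2556.0 W

2556.0 W


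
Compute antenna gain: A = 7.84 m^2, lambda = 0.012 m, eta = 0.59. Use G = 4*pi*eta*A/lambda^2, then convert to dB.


G_linear = 4*pi*0.59*7.84/0.012^2 = 403659.75
G_dB = 10*log10(403659.75) = 56.1 dB

56.1 dB


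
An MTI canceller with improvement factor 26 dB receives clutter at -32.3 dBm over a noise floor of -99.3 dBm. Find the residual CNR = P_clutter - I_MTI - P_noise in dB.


CNR = -32.3 - 26 - (-99.3) = 41.0 dB

41.0 dB


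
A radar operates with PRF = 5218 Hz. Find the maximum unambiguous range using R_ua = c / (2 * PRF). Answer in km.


R_ua = 3e8 / (2 * 5218) = 28746.6 m = 28.7 km

28.7 km


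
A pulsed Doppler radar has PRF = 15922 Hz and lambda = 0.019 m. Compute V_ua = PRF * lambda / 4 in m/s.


V_ua = 15922 * 0.019 / 4 = 75.6 m/s

75.6 m/s


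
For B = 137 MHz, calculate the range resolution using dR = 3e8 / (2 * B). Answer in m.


dR = 3e8 / (2 * 137000000.0) = 1.09 m

1.09 m


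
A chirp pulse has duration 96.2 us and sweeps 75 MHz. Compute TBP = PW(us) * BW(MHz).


TBP = 96.2 * 75 = 7215.0

7215.0


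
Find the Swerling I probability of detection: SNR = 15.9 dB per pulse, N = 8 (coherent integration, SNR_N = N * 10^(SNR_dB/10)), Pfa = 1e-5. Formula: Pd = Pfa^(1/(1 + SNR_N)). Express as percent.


SNR_lin = 10^(15.9/10) = 38.90451
SNR_N = 8 * 38.90451 = 311.23608
1/(1 + SNR_N) = 1/312.23608 = 0.0032027
Pd = (1e-5)^0.0032027 = 0.9638
Pd = 96.4%

96.4%


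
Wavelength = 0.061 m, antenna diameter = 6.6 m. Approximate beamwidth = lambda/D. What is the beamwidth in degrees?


BW_rad = 0.061 / 6.6 = 0.009242
BW_deg = 0.53 degrees

0.53 degrees


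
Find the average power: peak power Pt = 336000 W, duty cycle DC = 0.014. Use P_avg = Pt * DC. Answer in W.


P_avg = 336000 * 0.014 = 4704.0 W

4704.0 W


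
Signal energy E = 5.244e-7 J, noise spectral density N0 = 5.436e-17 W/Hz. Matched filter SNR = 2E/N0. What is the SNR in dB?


SNR_lin = 2 * 5.244e-7 / 5.436e-17 = 1.929e10
SNR_dB = 10*log10(1.929e10) = 102.9 dB

102.9 dB


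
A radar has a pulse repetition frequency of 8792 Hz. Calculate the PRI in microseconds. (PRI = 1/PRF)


PRI = 1/8792 = 0.0001137398 s = 113.7 us

113.7 us


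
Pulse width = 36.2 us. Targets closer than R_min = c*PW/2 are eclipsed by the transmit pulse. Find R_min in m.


R_min = 3e8 * 36.2e-6 / 2 = 5430.0 m

5430.0 m


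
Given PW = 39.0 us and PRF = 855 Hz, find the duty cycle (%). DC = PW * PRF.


DC = 39.0e-6 * 855 * 100 = 3.33%

3.33%


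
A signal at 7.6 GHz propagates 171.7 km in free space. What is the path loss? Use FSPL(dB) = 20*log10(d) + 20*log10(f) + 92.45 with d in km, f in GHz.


20*log10(171.7) = 44.7
20*log10(7.6) = 17.62
FSPL = 154.8 dB

154.8 dB


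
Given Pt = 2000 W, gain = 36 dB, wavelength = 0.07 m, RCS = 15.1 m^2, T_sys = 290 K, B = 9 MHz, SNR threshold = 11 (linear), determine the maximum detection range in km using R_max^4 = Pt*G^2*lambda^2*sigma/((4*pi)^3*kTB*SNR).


G_lin = 10^(36/10) = 3981.071706
R^4 = 2000 * 3981.071706^2 * 0.07^2 * 15.1 / ((4*pi)^3 * 1.38e-23 * 290 * 9000000.0 * 11)
R^4 = 2.98305e18 m^4
R_max = (2.98305e18)^(1/4) = 41559.0 m = 41.6 km

41.6 km


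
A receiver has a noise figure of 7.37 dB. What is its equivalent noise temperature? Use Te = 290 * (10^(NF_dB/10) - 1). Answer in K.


NF_lin = 10^(7.37/10) = 5.457579
Te = 290 * (5.457579 - 1) = 1292.7 K

1292.7 K


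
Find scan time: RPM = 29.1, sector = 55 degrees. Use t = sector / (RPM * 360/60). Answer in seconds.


t = 55 / (29.1 * 360) * 60 = 0.32 s

0.32 s


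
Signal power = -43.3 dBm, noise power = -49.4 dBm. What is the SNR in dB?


SNR = -43.3 - (-49.4) = 6.1 dB

6.1 dB


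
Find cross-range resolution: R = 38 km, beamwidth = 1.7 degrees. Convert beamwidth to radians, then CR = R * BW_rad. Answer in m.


BW_rad = 0.029670597
CR = 38000 * 0.029670597 = 1127.5 m

1127.5 m


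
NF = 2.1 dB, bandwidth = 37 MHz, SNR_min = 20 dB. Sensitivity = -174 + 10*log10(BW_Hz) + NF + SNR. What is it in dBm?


10*log10(37000000.0) = 75.68
S = -174 + 75.68 + 2.1 + 20 = -76.2 dBm

-76.2 dBm


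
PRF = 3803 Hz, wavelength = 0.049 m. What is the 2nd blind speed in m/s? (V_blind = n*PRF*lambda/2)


V_blind = 2 * 3803 * 0.049 / 2 = 186.3 m/s

186.3 m/s


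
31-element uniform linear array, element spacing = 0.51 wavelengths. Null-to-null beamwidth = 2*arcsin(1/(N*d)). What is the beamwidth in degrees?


1/(N*d) = 1/(31*0.51) = 0.063251
BW = 2*arcsin(0.063251) = 7.3 degrees

7.3 degrees


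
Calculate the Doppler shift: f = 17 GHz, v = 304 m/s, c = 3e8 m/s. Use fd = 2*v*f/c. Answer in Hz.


fd = 2 * 304 * 17000000000.0 / 3e8 = 34453.3 Hz

34453.3 Hz


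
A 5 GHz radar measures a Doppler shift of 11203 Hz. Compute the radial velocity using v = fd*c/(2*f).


v = 11203 * 3e8 / (2 * 5000000000.0) = 336.1 m/s

336.1 m/s


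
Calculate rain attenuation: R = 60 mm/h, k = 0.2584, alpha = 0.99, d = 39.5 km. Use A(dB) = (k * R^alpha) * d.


gamma = 0.2584 * 60^0.99 = 14.882032 dB/km
A = 14.882032 * 39.5 = 587.84 dB

587.84 dB


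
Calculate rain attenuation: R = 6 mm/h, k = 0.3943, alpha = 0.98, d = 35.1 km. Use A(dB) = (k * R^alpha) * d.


gamma = 0.3943 * 6^0.98 = 2.282522 dB/km
A = 2.282522 * 35.1 = 80.12 dB

80.12 dB


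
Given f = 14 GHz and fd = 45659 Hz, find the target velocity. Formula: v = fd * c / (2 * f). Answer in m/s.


v = 45659 * 3e8 / (2 * 14000000000.0) = 489.2 m/s

489.2 m/s


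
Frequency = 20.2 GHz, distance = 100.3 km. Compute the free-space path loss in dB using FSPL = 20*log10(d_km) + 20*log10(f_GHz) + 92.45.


20*log10(100.3) = 40.03
20*log10(20.2) = 26.11
FSPL = 158.6 dB

158.6 dB


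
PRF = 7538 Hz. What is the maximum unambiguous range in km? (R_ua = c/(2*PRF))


R_ua = 3e8 / (2 * 7538) = 19899.2 m = 19.9 km

19.9 km


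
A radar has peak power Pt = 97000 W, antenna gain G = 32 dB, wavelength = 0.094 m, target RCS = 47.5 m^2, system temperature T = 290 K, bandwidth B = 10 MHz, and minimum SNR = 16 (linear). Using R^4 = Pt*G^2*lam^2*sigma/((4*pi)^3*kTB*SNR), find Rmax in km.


G_lin = 10^(32/10) = 1584.893192
R^4 = 97000 * 1584.893192^2 * 0.094^2 * 47.5 / ((4*pi)^3 * 1.38e-23 * 290 * 10000000.0 * 16)
R^4 = 8.04812e19 m^4
R_max = (8.04812e19)^(1/4) = 94716.1 m = 94.7 km

94.7 km


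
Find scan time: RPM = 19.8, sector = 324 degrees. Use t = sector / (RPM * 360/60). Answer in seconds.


t = 324 / (19.8 * 360) * 60 = 2.73 s

2.73 s


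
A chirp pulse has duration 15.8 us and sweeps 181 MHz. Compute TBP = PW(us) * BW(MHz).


TBP = 15.8 * 181 = 2859.8

2859.8


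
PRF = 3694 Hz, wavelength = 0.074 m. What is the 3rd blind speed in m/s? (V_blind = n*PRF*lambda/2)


V_blind = 3 * 3694 * 0.074 / 2 = 410.0 m/s

410.0 m/s


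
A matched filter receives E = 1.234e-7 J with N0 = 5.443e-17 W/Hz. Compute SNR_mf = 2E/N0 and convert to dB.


SNR_lin = 2 * 1.234e-7 / 5.443e-17 = 4.534e9
SNR_dB = 10*log10(4.534e9) = 96.6 dB

96.6 dB


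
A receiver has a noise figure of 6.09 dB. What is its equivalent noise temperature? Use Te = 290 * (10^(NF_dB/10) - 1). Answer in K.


NF_lin = 10^(6.09/10) = 4.064433
Te = 290 * (4.064433 - 1) = 888.7 K

888.7 K


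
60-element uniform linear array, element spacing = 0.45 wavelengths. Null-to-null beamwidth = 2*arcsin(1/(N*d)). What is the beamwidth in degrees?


1/(N*d) = 1/(60*0.45) = 0.037037
BW = 2*arcsin(0.037037) = 4.2 degrees

4.2 degrees


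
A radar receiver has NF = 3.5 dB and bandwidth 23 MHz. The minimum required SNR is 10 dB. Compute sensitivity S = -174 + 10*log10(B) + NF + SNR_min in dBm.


10*log10(23000000.0) = 73.62
S = -174 + 73.62 + 3.5 + 10 = -86.9 dBm

-86.9 dBm


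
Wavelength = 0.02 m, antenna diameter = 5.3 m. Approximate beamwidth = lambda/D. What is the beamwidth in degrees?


BW_rad = 0.02 / 5.3 = 0.003774
BW_deg = 0.22 degrees

0.22 degrees


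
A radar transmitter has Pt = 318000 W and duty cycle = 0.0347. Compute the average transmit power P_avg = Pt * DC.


P_avg = 318000 * 0.0347 = 11034.6 W

11034.6 W


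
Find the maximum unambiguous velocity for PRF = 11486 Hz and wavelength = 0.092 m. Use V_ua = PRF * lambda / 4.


V_ua = 11486 * 0.092 / 4 = 264.2 m/s

264.2 m/s


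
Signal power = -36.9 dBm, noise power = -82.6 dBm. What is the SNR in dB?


SNR = -36.9 - (-82.6) = 45.7 dB

45.7 dB


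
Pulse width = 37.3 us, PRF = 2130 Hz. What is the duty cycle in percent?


DC = 37.3e-6 * 2130 * 100 = 7.94%

7.94%


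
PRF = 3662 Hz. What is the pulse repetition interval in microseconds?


PRI = 1/3662 = 0.0002730748 s = 273.1 us

273.1 us


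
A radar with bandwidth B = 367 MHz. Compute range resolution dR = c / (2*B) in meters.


dR = 3e8 / (2 * 367000000.0) = 0.41 m

0.41 m


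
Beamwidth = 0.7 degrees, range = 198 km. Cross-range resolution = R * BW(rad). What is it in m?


BW_rad = 0.012217305
CR = 198000 * 0.012217305 = 2419.0 m

2419.0 m


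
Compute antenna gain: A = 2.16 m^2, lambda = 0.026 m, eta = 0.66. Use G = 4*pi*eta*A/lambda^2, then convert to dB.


G_linear = 4*pi*0.66*2.16/0.026^2 = 26500.91
G_dB = 10*log10(26500.91) = 44.2 dB

44.2 dB


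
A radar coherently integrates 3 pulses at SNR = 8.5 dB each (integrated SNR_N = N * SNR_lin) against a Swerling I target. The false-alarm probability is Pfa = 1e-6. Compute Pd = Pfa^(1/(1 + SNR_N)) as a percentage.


SNR_lin = 10^(8.5/10) = 7.07946
SNR_N = 3 * 7.07946 = 21.23838
1/(1 + SNR_N) = 1/22.23838 = 0.0449673
Pd = (1e-6)^0.0449673 = 0.53727
Pd = 53.7%

53.7%


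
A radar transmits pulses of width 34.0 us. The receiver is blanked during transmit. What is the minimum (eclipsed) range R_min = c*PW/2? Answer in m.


R_min = 3e8 * 34.0e-6 / 2 = 5100.0 m

5100.0 m


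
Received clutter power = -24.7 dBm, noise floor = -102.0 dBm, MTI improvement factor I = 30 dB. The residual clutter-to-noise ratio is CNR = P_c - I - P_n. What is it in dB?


CNR = -24.7 - 30 - (-102.0) = 47.3 dB

47.3 dB


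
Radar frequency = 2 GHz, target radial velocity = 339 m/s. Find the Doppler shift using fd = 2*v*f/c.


fd = 2 * 339 * 2000000000.0 / 3e8 = 4520.0 Hz

4520.0 Hz


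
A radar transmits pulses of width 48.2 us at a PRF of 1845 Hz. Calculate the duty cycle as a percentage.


DC = 48.2e-6 * 1845 * 100 = 8.89%

8.89%


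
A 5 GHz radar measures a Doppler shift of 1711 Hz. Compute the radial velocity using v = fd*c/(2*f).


v = 1711 * 3e8 / (2 * 5000000000.0) = 51.3 m/s

51.3 m/s


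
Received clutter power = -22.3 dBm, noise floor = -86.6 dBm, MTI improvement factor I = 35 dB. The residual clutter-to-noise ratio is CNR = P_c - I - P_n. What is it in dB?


CNR = -22.3 - 35 - (-86.6) = 29.3 dB

29.3 dB


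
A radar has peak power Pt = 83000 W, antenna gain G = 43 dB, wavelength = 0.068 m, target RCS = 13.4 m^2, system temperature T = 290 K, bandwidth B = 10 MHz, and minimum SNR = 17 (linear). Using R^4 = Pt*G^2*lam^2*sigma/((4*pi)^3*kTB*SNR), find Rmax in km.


G_lin = 10^(43/10) = 19952.62315
R^4 = 83000 * 19952.62315^2 * 0.068^2 * 13.4 / ((4*pi)^3 * 1.38e-23 * 290 * 10000000.0 * 17)
R^4 = 1.51651e21 m^4
R_max = (1.51651e21)^(1/4) = 197338.3 m = 197.3 km

197.3 km


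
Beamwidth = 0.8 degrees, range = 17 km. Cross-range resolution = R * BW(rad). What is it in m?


BW_rad = 0.013962634
CR = 17000 * 0.013962634 = 237.4 m

237.4 m


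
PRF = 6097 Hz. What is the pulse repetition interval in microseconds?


PRI = 1/6097 = 0.0001640151 s = 164.0 us

164.0 us


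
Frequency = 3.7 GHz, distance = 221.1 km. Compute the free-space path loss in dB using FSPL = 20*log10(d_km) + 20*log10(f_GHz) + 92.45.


20*log10(221.1) = 46.89
20*log10(3.7) = 11.36
FSPL = 150.7 dB

150.7 dB


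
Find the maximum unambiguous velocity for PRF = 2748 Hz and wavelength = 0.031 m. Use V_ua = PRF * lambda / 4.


V_ua = 2748 * 0.031 / 4 = 21.3 m/s

21.3 m/s


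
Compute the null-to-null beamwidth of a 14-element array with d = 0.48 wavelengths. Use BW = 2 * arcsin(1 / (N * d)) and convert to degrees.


1/(N*d) = 1/(14*0.48) = 0.14881
BW = 2*arcsin(0.14881) = 17.1 degrees

17.1 degrees


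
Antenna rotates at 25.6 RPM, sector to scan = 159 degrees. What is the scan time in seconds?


t = 159 / (25.6 * 360) * 60 = 1.04 s

1.04 s


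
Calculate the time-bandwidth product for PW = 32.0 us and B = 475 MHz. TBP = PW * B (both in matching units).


TBP = 32.0 * 475 = 15200.0

15200.0


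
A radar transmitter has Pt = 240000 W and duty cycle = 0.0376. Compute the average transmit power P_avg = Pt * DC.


P_avg = 240000 * 0.0376 = 9024.0 W

9024.0 W


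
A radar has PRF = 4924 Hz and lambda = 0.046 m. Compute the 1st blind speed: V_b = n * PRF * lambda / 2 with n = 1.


V_blind = 1 * 4924 * 0.046 / 2 = 113.3 m/s

113.3 m/s


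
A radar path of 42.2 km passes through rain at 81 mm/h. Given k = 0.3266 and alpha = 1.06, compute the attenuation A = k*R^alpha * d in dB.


gamma = 0.3266 * 81^1.06 = 34.43581 dB/km
A = 34.43581 * 42.2 = 1453.19 dB

1453.19 dB


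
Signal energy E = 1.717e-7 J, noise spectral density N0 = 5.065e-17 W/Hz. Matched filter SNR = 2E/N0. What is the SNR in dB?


SNR_lin = 2 * 1.717e-7 / 5.065e-17 = 6.78e9
SNR_dB = 10*log10(6.78e9) = 98.3 dB

98.3 dB


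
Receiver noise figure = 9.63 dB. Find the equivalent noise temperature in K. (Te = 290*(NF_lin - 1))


NF_lin = 10^(9.63/10) = 9.183326
Te = 290 * (9.183326 - 1) = 2373.2 K

2373.2 K


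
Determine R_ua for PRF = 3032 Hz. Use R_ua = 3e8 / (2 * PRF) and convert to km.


R_ua = 3e8 / (2 * 3032) = 49472.3 m = 49.5 km

49.5 km


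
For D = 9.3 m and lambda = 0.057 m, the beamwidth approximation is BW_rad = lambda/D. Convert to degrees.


BW_rad = 0.057 / 9.3 = 0.006129
BW_deg = 0.35 degrees

0.35 degrees


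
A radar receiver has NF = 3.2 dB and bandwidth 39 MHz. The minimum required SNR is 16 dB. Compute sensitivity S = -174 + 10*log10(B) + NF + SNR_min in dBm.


10*log10(39000000.0) = 75.91
S = -174 + 75.91 + 3.2 + 16 = -78.9 dBm

-78.9 dBm


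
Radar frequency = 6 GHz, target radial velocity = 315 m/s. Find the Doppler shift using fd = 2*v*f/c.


fd = 2 * 315 * 6000000000.0 / 3e8 = 12600.0 Hz

12600.0 Hz


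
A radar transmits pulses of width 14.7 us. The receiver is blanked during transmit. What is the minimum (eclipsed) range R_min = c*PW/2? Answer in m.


R_min = 3e8 * 14.7e-6 / 2 = 2205.0 m

2205.0 m


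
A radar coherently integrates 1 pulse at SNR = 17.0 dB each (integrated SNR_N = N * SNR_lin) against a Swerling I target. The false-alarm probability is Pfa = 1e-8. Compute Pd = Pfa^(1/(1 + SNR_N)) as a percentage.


SNR_lin = 10^(17.0/10) = 50.11872
SNR_N = 1 * 50.11872 = 50.11872
1/(1 + SNR_N) = 1/51.11872 = 0.0195623
Pd = (1e-8)^0.0195623 = 0.69743
Pd = 69.7%

69.7%


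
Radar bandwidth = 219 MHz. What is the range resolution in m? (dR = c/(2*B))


dR = 3e8 / (2 * 219000000.0) = 0.68 m

0.68 m


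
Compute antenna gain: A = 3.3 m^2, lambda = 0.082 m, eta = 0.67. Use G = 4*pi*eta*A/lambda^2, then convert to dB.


G_linear = 4*pi*0.67*3.3/0.082^2 = 4132.1
G_dB = 10*log10(4132.1) = 36.2 dB

36.2 dB


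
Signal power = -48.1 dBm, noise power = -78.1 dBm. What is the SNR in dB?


SNR = -48.1 - (-78.1) = 30.0 dB

30.0 dB


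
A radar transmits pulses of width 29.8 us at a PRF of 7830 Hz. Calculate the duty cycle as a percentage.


DC = 29.8e-6 * 7830 * 100 = 23.33%

23.33%


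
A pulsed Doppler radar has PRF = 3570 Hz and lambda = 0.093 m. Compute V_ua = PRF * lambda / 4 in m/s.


V_ua = 3570 * 0.093 / 4 = 83.0 m/s

83.0 m/s


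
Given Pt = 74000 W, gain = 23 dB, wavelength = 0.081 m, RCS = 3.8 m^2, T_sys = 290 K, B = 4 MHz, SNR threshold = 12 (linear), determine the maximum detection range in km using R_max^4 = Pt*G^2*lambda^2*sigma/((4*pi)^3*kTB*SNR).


G_lin = 10^(23/10) = 199.526231
R^4 = 74000 * 199.526231^2 * 0.081^2 * 3.8 / ((4*pi)^3 * 1.38e-23 * 290 * 4000000.0 * 12)
R^4 = 1.9268e17 m^4
R_max = (1.9268e17)^(1/4) = 20951.2 m = 21.0 km

21.0 km


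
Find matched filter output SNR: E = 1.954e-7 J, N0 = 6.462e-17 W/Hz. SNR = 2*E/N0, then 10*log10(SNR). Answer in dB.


SNR_lin = 2 * 1.954e-7 / 6.462e-17 = 6.048e9
SNR_dB = 10*log10(6.048e9) = 97.8 dB

97.8 dB


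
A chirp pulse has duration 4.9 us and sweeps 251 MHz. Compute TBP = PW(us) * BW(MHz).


TBP = 4.9 * 251 = 1229.9

1229.9


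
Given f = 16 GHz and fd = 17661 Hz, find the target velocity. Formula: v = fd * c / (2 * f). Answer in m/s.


v = 17661 * 3e8 / (2 * 16000000000.0) = 165.6 m/s

165.6 m/s


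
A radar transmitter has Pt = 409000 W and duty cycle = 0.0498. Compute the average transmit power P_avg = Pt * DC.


P_avg = 409000 * 0.0498 = 20368.2 W

20368.2 W


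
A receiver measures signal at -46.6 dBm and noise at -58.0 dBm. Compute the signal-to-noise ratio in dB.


SNR = -46.6 - (-58.0) = 11.4 dB

11.4 dB


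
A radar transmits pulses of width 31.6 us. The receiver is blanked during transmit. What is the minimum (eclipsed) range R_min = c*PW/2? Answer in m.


R_min = 3e8 * 31.6e-6 / 2 = 4740.0 m

4740.0 m


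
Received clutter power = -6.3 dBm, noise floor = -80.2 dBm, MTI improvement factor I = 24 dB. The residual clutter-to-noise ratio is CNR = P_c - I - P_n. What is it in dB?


CNR = -6.3 - 24 - (-80.2) = 49.9 dB

49.9 dB


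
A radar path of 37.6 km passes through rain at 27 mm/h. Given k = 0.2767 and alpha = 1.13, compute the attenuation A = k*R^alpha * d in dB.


gamma = 0.2767 * 27^1.13 = 11.467011 dB/km
A = 11.467011 * 37.6 = 431.16 dB

431.16 dB


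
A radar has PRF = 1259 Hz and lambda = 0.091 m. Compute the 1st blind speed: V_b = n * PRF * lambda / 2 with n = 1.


V_blind = 1 * 1259 * 0.091 / 2 = 57.3 m/s

57.3 m/s


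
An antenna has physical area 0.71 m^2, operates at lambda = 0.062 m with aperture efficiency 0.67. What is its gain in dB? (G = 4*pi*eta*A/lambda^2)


G_linear = 4*pi*0.67*0.71/0.062^2 = 1555.1
G_dB = 10*log10(1555.1) = 31.9 dB

31.9 dB


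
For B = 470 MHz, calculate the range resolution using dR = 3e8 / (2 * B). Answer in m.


dR = 3e8 / (2 * 470000000.0) = 0.32 m

0.32 m


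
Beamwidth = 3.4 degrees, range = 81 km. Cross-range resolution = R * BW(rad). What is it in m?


BW_rad = 0.059341195
CR = 81000 * 0.059341195 = 4806.6 m

4806.6 m


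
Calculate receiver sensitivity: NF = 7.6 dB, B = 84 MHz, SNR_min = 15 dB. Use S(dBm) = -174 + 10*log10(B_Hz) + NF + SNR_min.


10*log10(84000000.0) = 79.24
S = -174 + 79.24 + 7.6 + 15 = -72.2 dBm

-72.2 dBm


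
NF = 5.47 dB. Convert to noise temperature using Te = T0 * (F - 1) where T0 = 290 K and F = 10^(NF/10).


NF_lin = 10^(5.47/10) = 3.523709
Te = 290 * (3.523709 - 1) = 731.9 K

731.9 K


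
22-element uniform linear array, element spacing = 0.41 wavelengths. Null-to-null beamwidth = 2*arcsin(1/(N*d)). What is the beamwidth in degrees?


1/(N*d) = 1/(22*0.41) = 0.110865
BW = 2*arcsin(0.110865) = 12.7 degrees

12.7 degrees


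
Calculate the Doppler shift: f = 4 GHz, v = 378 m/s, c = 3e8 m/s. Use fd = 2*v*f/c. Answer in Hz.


fd = 2 * 378 * 4000000000.0 / 3e8 = 10080.0 Hz

10080.0 Hz


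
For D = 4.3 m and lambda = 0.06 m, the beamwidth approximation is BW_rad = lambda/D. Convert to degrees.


BW_rad = 0.06 / 4.3 = 0.013953
BW_deg = 0.8 degrees

0.8 degrees


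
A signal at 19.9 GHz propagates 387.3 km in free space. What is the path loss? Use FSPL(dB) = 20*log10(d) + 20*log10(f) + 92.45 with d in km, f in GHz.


20*log10(387.3) = 51.76
20*log10(19.9) = 25.98
FSPL = 170.2 dB

170.2 dB


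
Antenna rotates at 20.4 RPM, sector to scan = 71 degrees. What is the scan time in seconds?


t = 71 / (20.4 * 360) * 60 = 0.58 s

0.58 s


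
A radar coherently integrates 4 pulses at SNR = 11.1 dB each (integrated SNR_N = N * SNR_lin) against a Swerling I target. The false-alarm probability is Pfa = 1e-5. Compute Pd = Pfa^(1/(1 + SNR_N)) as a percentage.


SNR_lin = 10^(11.1/10) = 12.8825
SNR_N = 4 * 12.8825 = 51.53
1/(1 + SNR_N) = 1/52.53 = 0.0190367
Pd = (1e-5)^0.0190367 = 0.80319
Pd = 80.3%

80.3%


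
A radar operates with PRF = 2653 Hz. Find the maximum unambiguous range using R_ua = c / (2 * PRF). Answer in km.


R_ua = 3e8 / (2 * 2653) = 56539.8 m = 56.5 km

56.5 km


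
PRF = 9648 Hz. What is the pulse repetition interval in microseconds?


PRI = 1/9648 = 0.0001036484 s = 103.6 us

103.6 us


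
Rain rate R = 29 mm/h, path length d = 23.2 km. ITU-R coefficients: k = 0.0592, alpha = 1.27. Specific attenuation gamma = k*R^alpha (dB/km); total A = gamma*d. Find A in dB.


gamma = 0.0592 * 29^1.27 = 4.261546 dB/km
A = 4.261546 * 23.2 = 98.87 dB

98.87 dB


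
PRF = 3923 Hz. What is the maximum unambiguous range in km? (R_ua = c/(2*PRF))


R_ua = 3e8 / (2 * 3923) = 38236.0 m = 38.2 km

38.2 km


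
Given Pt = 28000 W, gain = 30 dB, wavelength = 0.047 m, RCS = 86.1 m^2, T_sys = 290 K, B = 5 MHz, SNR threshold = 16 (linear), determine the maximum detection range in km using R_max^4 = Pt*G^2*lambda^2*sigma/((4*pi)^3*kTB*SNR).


G_lin = 10^(30/10) = 1000.0
R^4 = 28000 * 1000.0^2 * 0.047^2 * 86.1 / ((4*pi)^3 * 1.38e-23 * 290 * 5000000.0 * 16)
R^4 = 8.38224e18 m^4
R_max = (8.38224e18)^(1/4) = 53807.2 m = 53.8 km

53.8 km


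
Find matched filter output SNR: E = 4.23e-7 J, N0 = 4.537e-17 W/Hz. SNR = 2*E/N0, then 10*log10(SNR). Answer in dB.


SNR_lin = 2 * 4.23e-7 / 4.537e-17 = 1.865e10
SNR_dB = 10*log10(1.865e10) = 102.7 dB

102.7 dB


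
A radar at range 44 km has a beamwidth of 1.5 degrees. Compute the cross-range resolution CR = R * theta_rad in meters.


BW_rad = 0.026179939
CR = 44000 * 0.026179939 = 1151.9 m

1151.9 m


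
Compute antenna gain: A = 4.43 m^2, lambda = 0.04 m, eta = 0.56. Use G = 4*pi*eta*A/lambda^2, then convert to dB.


G_linear = 4*pi*0.56*4.43/0.04^2 = 19484.16
G_dB = 10*log10(19484.16) = 42.9 dB

42.9 dB


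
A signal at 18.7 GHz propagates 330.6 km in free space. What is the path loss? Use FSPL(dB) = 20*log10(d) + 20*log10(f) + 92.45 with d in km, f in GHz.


20*log10(330.6) = 50.39
20*log10(18.7) = 25.44
FSPL = 168.3 dB

168.3 dB


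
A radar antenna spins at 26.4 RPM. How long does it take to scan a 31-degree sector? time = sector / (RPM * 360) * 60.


t = 31 / (26.4 * 360) * 60 = 0.2 s

0.2 s


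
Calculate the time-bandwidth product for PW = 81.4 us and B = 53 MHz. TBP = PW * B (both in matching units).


TBP = 81.4 * 53 = 4314.2

4314.2


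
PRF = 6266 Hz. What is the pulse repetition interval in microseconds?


PRI = 1/6266 = 0.0001595914 s = 159.6 us

159.6 us


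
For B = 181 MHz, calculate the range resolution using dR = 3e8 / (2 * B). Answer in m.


dR = 3e8 / (2 * 181000000.0) = 0.83 m

0.83 m


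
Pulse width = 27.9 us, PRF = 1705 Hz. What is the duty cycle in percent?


DC = 27.9e-6 * 1705 * 100 = 4.76%

4.76%


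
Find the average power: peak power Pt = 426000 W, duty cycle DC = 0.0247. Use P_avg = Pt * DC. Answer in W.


P_avg = 426000 * 0.0247 = 10522.2 W

10522.2 W


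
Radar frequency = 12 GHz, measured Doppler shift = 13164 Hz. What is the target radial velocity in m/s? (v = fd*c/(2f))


v = 13164 * 3e8 / (2 * 12000000000.0) = 164.6 m/s

164.6 m/s


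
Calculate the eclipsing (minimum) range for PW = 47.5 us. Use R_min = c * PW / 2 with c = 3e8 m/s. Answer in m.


R_min = 3e8 * 47.5e-6 / 2 = 7125.0 m

7125.0 m


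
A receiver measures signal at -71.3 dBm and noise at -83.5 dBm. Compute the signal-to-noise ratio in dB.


SNR = -71.3 - (-83.5) = 12.2 dB

12.2 dB


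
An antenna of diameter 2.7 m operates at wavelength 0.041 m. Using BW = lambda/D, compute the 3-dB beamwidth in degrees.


BW_rad = 0.041 / 2.7 = 0.015185
BW_deg = 0.87 degrees

0.87 degrees


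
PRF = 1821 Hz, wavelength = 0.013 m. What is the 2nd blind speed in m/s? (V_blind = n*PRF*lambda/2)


V_blind = 2 * 1821 * 0.013 / 2 = 23.7 m/s

23.7 m/s


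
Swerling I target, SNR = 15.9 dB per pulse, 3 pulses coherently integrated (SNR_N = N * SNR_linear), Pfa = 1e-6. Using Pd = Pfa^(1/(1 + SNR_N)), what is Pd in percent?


SNR_lin = 10^(15.9/10) = 38.90451
SNR_N = 3 * 38.90451 = 116.71353
1/(1 + SNR_N) = 1/117.71353 = 0.0084952
Pd = (1e-6)^0.0084952 = 0.88926
Pd = 88.9%

88.9%


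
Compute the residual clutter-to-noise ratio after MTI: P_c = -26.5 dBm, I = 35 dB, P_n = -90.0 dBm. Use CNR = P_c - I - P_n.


CNR = -26.5 - 35 - (-90.0) = 28.5 dB

28.5 dB


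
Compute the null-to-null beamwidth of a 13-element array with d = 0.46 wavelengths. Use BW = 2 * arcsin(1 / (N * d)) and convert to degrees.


1/(N*d) = 1/(13*0.46) = 0.167224
BW = 2*arcsin(0.167224) = 19.3 degrees

19.3 degrees


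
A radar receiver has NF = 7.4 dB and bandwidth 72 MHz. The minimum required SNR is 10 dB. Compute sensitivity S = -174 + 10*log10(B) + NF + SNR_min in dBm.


10*log10(72000000.0) = 78.57
S = -174 + 78.57 + 7.4 + 10 = -78.0 dBm

-78.0 dBm


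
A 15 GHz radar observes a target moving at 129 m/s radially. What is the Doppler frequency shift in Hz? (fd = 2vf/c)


fd = 2 * 129 * 15000000000.0 / 3e8 = 12900.0 Hz

12900.0 Hz


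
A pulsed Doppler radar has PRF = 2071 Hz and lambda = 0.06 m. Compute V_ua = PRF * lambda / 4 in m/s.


V_ua = 2071 * 0.06 / 4 = 31.1 m/s

31.1 m/s


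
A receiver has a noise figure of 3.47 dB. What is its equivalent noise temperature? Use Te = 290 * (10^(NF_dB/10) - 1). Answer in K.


NF_lin = 10^(3.47/10) = 2.22331
Te = 290 * (2.22331 - 1) = 354.8 K

354.8 K


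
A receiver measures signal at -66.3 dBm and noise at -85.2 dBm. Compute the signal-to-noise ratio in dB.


SNR = -66.3 - (-85.2) = 18.9 dB

18.9 dB


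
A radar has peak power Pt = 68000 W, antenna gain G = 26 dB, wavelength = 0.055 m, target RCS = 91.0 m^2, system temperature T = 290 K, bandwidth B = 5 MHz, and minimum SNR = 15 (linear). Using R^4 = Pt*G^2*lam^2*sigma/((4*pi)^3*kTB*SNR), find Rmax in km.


G_lin = 10^(26/10) = 398.107171
R^4 = 68000 * 398.107171^2 * 0.055^2 * 91.0 / ((4*pi)^3 * 1.38e-23 * 290 * 5000000.0 * 15)
R^4 = 4.9809e18 m^4
R_max = (4.9809e18)^(1/4) = 47241.9 m = 47.2 km

47.2 km


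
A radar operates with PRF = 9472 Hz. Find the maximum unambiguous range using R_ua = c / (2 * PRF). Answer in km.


R_ua = 3e8 / (2 * 9472) = 15836.1 m = 15.8 km

15.8 km


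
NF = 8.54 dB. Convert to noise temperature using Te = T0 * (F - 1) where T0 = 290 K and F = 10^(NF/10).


NF_lin = 10^(8.54/10) = 7.144963
Te = 290 * (7.144963 - 1) = 1782.0 K

1782.0 K


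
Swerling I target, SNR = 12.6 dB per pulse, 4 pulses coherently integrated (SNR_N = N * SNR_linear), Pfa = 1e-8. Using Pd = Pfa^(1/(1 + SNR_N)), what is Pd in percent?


SNR_lin = 10^(12.6/10) = 18.19701
SNR_N = 4 * 18.19701 = 72.78804
1/(1 + SNR_N) = 1/73.78804 = 0.0135523
Pd = (1e-8)^0.0135523 = 0.77908
Pd = 77.9%

77.9%


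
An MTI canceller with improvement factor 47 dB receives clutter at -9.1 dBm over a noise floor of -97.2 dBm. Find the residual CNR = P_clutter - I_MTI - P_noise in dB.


CNR = -9.1 - 47 - (-97.2) = 41.1 dB

41.1 dB


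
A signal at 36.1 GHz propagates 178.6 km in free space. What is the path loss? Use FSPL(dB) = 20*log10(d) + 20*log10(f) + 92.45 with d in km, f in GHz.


20*log10(178.6) = 45.04
20*log10(36.1) = 31.15
FSPL = 168.6 dB

168.6 dB


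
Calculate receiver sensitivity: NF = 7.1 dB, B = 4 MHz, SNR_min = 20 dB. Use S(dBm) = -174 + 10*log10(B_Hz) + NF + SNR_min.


10*log10(4000000.0) = 66.02
S = -174 + 66.02 + 7.1 + 20 = -80.9 dBm

-80.9 dBm


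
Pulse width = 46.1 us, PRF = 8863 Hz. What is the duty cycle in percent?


DC = 46.1e-6 * 8863 * 100 = 40.86%

40.86%


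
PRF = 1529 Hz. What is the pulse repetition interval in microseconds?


PRI = 1/1529 = 0.0006540222 s = 654.0 us

654.0 us


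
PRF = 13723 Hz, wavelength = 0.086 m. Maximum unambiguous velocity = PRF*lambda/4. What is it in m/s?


V_ua = 13723 * 0.086 / 4 = 295.0 m/s

295.0 m/s


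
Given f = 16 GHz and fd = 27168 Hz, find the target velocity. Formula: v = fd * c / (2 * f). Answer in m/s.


v = 27168 * 3e8 / (2 * 16000000000.0) = 254.7 m/s

254.7 m/s


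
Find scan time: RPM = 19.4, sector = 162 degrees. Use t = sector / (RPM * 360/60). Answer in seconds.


t = 162 / (19.4 * 360) * 60 = 1.39 s

1.39 s


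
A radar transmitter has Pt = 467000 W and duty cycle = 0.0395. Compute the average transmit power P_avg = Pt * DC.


P_avg = 467000 * 0.0395 = 18446.5 W

18446.5 W


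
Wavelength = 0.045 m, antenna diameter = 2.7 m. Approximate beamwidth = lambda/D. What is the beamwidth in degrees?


BW_rad = 0.045 / 2.7 = 0.016667
BW_deg = 0.95 degrees

0.95 degrees


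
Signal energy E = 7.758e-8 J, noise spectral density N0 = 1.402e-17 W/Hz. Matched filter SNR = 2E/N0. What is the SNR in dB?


SNR_lin = 2 * 7.758e-8 / 1.402e-17 = 1.107e10
SNR_dB = 10*log10(1.107e10) = 100.4 dB

100.4 dB


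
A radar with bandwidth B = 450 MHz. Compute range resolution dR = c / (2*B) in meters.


dR = 3e8 / (2 * 450000000.0) = 0.33 m

0.33 m


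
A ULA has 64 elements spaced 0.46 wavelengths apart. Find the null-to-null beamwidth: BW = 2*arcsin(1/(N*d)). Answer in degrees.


1/(N*d) = 1/(64*0.46) = 0.033967
BW = 2*arcsin(0.033967) = 3.9 degrees

3.9 degrees


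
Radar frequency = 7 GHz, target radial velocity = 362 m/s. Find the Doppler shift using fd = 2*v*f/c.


fd = 2 * 362 * 7000000000.0 / 3e8 = 16893.3 Hz

16893.3 Hz


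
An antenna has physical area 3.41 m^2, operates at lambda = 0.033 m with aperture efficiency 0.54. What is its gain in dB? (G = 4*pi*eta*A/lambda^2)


G_linear = 4*pi*0.54*3.41/0.033^2 = 21248.59
G_dB = 10*log10(21248.59) = 43.3 dB

43.3 dB


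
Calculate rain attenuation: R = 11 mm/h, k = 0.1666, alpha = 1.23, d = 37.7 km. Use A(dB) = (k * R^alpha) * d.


gamma = 0.1666 * 11^1.23 = 3.181178 dB/km
A = 3.181178 * 37.7 = 119.93 dB

119.93 dB


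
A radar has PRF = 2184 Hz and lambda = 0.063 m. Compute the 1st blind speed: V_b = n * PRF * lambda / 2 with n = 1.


V_blind = 1 * 2184 * 0.063 / 2 = 68.8 m/s

68.8 m/s


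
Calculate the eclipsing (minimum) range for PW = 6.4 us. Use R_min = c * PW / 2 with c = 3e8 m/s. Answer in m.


R_min = 3e8 * 6.4e-6 / 2 = 960.0 m

960.0 m


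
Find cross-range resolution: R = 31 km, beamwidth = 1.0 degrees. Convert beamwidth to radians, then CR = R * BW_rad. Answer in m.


BW_rad = 0.017453293
CR = 31000 * 0.017453293 = 541.1 m

541.1 m


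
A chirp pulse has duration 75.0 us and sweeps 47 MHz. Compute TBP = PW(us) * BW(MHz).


TBP = 75.0 * 47 = 3525.0

3525.0


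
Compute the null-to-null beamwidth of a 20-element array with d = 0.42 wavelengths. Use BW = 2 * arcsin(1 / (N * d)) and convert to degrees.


1/(N*d) = 1/(20*0.42) = 0.119048
BW = 2*arcsin(0.119048) = 13.7 degrees

13.7 degrees


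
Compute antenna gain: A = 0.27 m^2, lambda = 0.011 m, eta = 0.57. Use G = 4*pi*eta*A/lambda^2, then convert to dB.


G_linear = 4*pi*0.57*0.27/0.011^2 = 15983.18
G_dB = 10*log10(15983.18) = 42.0 dB

42.0 dB


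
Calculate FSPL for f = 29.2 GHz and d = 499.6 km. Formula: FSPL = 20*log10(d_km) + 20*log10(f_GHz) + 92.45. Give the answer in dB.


20*log10(499.6) = 53.97
20*log10(29.2) = 29.31
FSPL = 175.7 dB

175.7 dB


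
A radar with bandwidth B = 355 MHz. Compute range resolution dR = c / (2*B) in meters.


dR = 3e8 / (2 * 355000000.0) = 0.42 m

0.42 m


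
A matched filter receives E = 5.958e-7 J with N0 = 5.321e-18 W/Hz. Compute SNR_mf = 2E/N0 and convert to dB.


SNR_lin = 2 * 5.958e-7 / 5.321e-18 = 2.239e11
SNR_dB = 10*log10(2.239e11) = 113.5 dB

113.5 dB


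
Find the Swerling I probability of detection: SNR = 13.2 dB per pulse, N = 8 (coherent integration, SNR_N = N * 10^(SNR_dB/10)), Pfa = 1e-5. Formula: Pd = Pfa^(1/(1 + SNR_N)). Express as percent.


SNR_lin = 10^(13.2/10) = 20.89296
SNR_N = 8 * 20.89296 = 167.14368
1/(1 + SNR_N) = 1/168.14368 = 0.0059473
Pd = (1e-5)^0.0059473 = 0.93382
Pd = 93.4%

93.4%


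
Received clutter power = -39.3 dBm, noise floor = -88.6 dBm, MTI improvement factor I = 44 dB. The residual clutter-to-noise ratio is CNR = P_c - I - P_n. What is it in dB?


CNR = -39.3 - 44 - (-88.6) = 5.3 dB

5.3 dB


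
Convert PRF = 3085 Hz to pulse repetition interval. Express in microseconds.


PRI = 1/3085 = 0.0003241491 s = 324.1 us

324.1 us


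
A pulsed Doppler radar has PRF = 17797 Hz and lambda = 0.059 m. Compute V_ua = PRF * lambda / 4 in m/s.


V_ua = 17797 * 0.059 / 4 = 262.5 m/s

262.5 m/s


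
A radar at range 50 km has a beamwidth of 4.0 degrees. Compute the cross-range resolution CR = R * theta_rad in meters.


BW_rad = 0.06981317
CR = 50000 * 0.06981317 = 3490.7 m

3490.7 m


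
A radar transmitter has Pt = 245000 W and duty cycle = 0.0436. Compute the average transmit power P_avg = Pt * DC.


P_avg = 245000 * 0.0436 = 10682.0 W

10682.0 W


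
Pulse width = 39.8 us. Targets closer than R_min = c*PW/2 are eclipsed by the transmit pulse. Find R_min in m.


R_min = 3e8 * 39.8e-6 / 2 = 5970.0 m

5970.0 m


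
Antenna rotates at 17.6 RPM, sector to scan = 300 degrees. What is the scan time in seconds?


t = 300 / (17.6 * 360) * 60 = 2.84 s

2.84 s
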